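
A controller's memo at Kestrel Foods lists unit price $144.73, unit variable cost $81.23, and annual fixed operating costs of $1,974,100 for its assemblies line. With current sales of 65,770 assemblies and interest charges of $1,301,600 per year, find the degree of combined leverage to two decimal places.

4.64

Total contribution margin = 65,770 × $63.50 = $4,176,395.00.
EBIT = $4,176,395.00 − $1,974,100 = $2,202,295.00. Interest = $1,301,600.00, so EBIT − I = $900,695.00.
Degree of total leverage = total CM / (EBIT − interest) = $4,176,395.00 / $900,695.00 = 4.6369.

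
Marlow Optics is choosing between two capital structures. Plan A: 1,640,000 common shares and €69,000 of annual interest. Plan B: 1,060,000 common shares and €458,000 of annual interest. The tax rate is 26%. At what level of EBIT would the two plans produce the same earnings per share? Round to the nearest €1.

Set EPS_A = EPS_B: (EBIT − €69,000)(1 − 0.26) ÷ 1,640,000 = (EBIT − €458,000)(1 − 0.26) ÷ 1,060,000.
Cancelling (1 − t) and cross-multiplying: 1,060,000·(EBIT − 69,000) = 1,640,000·(EBIT − 458,000).
EBIT × (1,640,000 − 1,060,000) = 458,000 × 1,640,000 − 69,000 × 1,060,000 = 677,980,000,000, so EBIT = 677,980,000,000 ÷ 580,000 = 1,168,931.03.

€1,168,931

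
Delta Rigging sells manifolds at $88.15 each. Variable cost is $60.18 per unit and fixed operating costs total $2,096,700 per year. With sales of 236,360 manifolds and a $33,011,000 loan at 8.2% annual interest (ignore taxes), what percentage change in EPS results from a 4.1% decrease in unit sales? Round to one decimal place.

Total contribution margin = 236,360 × $27.97 = $6,610,989.20.
Subtracting fixed costs: EBIT = $6,610,989.20 − $2,096,700 = $4,514,289.20.
Interest = $2,706,902.00, so EBIT − I = $1,807,387.20.
DCL = total CM / (EBIT − I) = $6,610,989.20 / $1,807,387.20 = 3.6578.
%ΔEPS = DCL × %ΔSales = 3.6578 × -4.1% = -15.0%.

-15.0%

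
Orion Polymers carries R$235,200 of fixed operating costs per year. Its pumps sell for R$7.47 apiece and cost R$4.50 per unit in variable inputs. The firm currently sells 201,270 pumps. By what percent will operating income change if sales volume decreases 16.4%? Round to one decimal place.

-27.0%

At 201,270 units, contribution = 201,270 × R$2.97 = R$597,771.90.
EBIT = R$597,771.90 − R$235,200 = R$362,571.90.
Degree of operating leverage = R$597,771.90 / R$362,571.90 = 1.6487.
Operating income changes by 1.6487 × -16.4% = -27.0%.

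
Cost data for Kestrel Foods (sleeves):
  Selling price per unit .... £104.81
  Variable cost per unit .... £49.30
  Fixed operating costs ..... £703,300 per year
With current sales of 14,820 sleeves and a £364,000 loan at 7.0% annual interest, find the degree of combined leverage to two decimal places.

Total contribution margin = 14,820 × £55.51 = £822,658.20.
Subtracting fixed costs: EBIT = £822,658.20 − £703,300 = £119,358.20. Interest = £25,480.00.
DOL = £822,658.20 ÷ £119,358.20 = 6.8923; DFL = £119,358.20 ÷ £93,878.20 = 1.2714.
DCL = DOL × DFL = 6.8923 × 1.2714 = 8.7629.

8.76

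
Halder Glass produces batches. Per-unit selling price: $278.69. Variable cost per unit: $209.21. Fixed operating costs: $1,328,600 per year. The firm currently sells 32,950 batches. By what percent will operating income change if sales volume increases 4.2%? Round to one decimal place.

At 32,950 units, contribution = 32,950 × $69.48 = $2,289,366.00.
Operating income = contribution − fixed costs = $2,289,366.00 − $1,328,600 = $960,766.00.
So DOL = total CM / EBIT = $2,289,366.00 / $960,766.00 = 2.3829.
Operating income changes by 2.3829 × +4.2% = +10.0%.

+10.0%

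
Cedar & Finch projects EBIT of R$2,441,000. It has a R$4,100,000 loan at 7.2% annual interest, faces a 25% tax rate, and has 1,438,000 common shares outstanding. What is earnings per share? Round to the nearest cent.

Pre-tax income = R$2,441,000 − R$295,200.00 = R$2,145,800.00.
After tax at 25%: net income = R$2,145,800.00 × 0.75 = R$1,609,350.00.
Per share: R$1,609,350.00 / 1,438,000 shares = R$1.12.

R$1.12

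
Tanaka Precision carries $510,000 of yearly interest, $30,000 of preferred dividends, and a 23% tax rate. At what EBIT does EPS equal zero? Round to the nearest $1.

Grossing the preferred dividend up to pre-tax terms: $30,000 / (1 − 0.23) = $38,961.04.
Financial break-even EBIT = interest + D_p ÷ (1 − t) = $510,000 + $38,961.04 = $548,961.04.

$548,961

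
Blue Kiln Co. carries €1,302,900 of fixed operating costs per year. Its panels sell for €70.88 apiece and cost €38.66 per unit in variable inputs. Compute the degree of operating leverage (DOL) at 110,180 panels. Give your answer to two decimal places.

1.58

At 110,180 units, contribution = 110,180 × €32.22 = €3,549,999.60.
EBIT = €3,549,999.60 − €1,302,900 = €2,247,099.60.
DOL = contribution ÷ EBIT = €3,549,999.60 ÷ €2,247,099.60 = 1.5798.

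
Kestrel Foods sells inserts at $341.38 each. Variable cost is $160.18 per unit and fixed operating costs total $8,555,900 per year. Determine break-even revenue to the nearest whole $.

$16,119,278

CM per unit = $341.38 − $160.18 = $181.20; CM ratio = $181.20 / $341.38 = 0.5308.
Break-even sales = FC ÷ CM ratio = $8,555,900 × $341.38 / $181.20 = $16,119,278.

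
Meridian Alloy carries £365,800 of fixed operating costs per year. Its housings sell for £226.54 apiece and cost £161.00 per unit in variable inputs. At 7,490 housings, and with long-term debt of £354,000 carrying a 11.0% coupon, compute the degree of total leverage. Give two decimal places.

Total contribution margin = 7,490 × £65.54 = £490,894.60.
Operating income = contribution − fixed costs = £490,894.60 − £365,800 = £125,094.60. Interest = £38,940.00, so EBIT − I = £86,154.60.
DCL = contribution ÷ (EBIT − I) = £490,894.60 ÷ £86,154.60 = 5.6978.

5.70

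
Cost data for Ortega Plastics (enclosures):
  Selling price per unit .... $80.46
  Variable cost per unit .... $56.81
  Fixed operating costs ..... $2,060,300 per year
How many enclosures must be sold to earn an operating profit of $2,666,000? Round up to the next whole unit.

Each unit contributes $80.46 − $56.81 = $23.65.
Required volume = (fixed costs + target profit) ÷ CM = ($2,060,300 + $2,666,000) ÷ $23.65 = 199,843.55, so 199,844 enclosures.

199,844 enclosures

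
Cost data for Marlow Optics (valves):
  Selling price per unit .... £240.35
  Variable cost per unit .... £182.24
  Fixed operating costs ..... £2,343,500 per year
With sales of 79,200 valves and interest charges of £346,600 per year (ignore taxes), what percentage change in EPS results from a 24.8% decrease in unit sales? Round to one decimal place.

Total contribution margin = 79,200 × £58.11 = £4,602,312.00.
Subtracting fixed costs: EBIT = £4,602,312.00 − £2,343,500 = £2,258,812.00.
After interest of £346,600.00, pre-tax earnings = £1,912,212.00.
DCL = total CM / (EBIT − I) = £4,602,312.00 / £1,912,212.00 = 2.4068.
%ΔEPS = DCL × %ΔSales = 2.4068 × -24.8% = -59.7%.

-59.7%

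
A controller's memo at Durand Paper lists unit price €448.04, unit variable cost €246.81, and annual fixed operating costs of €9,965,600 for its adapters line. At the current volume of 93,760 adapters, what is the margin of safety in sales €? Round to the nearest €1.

€19,819,752

Unit CM = price − variable cost = €448.04 − €246.81 = €201.23. Break-even units = €9,965,600 ÷ €201.23 = 49,523.43; break-even revenue = 49,523.43 × €448.04 = €22,188,477.98.
Current sales = 93,760 × €448.04 = €42,008,230.40.
Margin of safety = €42,008,230.40 − €22,188,477.98 = €19,819,752.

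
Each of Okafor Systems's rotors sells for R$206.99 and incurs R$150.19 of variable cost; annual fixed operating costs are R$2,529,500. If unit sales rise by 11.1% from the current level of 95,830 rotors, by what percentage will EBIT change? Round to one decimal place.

+20.7%

At 95,830 units, contribution = 95,830 × R$56.80 = R$5,443,144.00.
Operating income = contribution − fixed costs = R$5,443,144.00 − R$2,529,500 = R$2,913,644.00.
DOL = contribution ÷ EBIT = R$5,443,144.00 ÷ R$2,913,644.00 = 1.8682.
So EBIT moves 1.8682 × (+11.1%) = +20.7%.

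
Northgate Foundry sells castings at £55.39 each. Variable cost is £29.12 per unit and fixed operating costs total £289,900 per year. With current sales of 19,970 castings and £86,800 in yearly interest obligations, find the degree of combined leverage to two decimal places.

Total contribution margin = 19,970 × £26.27 = £524,611.90.
EBIT = £524,611.90 − £289,900 = £234,711.90. Interest = £86,800.00.
DOL = £524,611.90 ÷ £234,711.90 = 2.2351; DFL = £234,711.90 ÷ £147,911.90 = 1.5868.
Combined leverage = 2.2351 × 1.5868 = 3.5467.

3.55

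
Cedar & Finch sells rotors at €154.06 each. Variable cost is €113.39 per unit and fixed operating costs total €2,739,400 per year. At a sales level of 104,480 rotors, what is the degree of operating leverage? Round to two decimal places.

2.81

At 104,480 units, contribution = 104,480 × €40.67 = €4,249,201.60.
Operating income = contribution − fixed costs = €4,249,201.60 − €2,739,400 = €1,509,801.60.
So DOL = total CM / EBIT = €4,249,201.60 / €1,509,801.60 = 2.8144.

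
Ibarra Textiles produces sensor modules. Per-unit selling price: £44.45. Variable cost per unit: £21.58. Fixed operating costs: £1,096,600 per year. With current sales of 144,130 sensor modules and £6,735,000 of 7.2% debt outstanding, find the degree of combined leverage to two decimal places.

Contribution at this volume is 144,130 × £22.87 = £3,296,253.10.
EBIT = £3,296,253.10 − £1,096,600 = £2,199,653.10. Interest = £484,920.00, so EBIT − I = £1,714,733.10.
DCL = contribution ÷ (EBIT − I) = £3,296,253.10 ÷ £1,714,733.10 = 1.9223.

1.92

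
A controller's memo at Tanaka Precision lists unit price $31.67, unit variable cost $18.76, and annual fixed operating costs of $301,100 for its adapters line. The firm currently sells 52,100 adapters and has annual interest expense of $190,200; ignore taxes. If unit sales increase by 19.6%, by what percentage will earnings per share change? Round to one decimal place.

At 52,100 units, contribution = 52,100 × $12.91 = $672,611.00.
Operating income = contribution − fixed costs = $672,611.00 − $301,100 = $371,511.00.
Interest = $190,200.00, so EBIT − I = $181,311.00.
Degree of combined leverage = contribution ÷ (EBIT − I) = $672,611.00 ÷ $181,311.00 = 3.7097.
%ΔEPS = DCL × %ΔSales = 3.7097 × +19.6% = +72.7%.

+72.7%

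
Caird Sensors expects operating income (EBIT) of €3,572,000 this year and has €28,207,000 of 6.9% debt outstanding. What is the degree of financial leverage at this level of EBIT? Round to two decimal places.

2.20

Interest = €1,946,283.00.
Degree of financial leverage = EBIT / (EBIT − interest) = €3,572,000 / €1,625,717.00 = 2.1972.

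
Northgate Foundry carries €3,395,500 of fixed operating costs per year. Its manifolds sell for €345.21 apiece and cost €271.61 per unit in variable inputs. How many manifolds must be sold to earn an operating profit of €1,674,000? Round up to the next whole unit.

Contribution margin per unit = €345.21 − €271.61 = €73.60.
Units = (FC + target) / CM = (€3,395,500 + €1,674,000) / €73.60 = 68,879.08, so 68,880 manifolds.

68,880 manifolds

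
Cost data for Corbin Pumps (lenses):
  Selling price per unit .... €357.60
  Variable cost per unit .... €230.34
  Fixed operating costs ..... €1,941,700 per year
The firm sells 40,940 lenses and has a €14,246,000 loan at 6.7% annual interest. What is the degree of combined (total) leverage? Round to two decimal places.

2.25

At 40,940 units, contribution = 40,940 × €127.26 = €5,210,024.40.
Operating income = contribution − fixed costs = €5,210,024.40 − €1,941,700 = €3,268,324.40. Interest = €954,482.00, so EBIT − I = €2,313,842.40.
Degree of total leverage = total CM / (EBIT − interest) = €5,210,024.40 / €2,313,842.40 = 2.2517.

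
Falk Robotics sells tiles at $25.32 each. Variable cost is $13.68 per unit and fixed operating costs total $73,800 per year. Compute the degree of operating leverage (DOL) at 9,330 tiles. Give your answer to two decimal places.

3.12

Contribution at this volume is 9,330 × $11.64 = $108,601.20.
Subtracting fixed costs: EBIT = $108,601.20 − $73,800 = $34,801.20.
DOL = contribution ÷ EBIT = $108,601.20 ÷ $34,801.20 = 3.1206.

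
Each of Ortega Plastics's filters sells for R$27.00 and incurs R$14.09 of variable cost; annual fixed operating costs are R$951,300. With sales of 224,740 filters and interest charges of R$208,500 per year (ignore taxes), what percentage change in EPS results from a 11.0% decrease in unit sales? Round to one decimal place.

-18.3%

Contribution at this volume is 224,740 × R$12.91 = R$2,901,393.40.
Subtracting fixed costs: EBIT = R$2,901,393.40 − R$951,300 = R$1,950,093.40.
Interest = R$208,500.00, so EBIT − I = R$1,741,593.40.
DCL = total CM / (EBIT − I) = R$2,901,393.40 / R$1,741,593.40 = 1.6659.
%ΔEPS = DCL × %ΔSales = 1.6659 × -11.0% = -18.3%.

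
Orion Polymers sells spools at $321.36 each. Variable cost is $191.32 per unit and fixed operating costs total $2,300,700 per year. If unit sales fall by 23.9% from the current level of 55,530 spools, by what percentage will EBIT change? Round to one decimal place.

At 55,530 units, contribution = 55,530 × $130.04 = $7,221,121.20.
Subtracting fixed costs: EBIT = $7,221,121.20 − $2,300,700 = $4,920,421.20.
Degree of operating leverage = $7,221,121.20 / $4,920,421.20 = 1.4676.
So EBIT moves 1.4676 × (-23.9%) = -35.1%.

-35.1%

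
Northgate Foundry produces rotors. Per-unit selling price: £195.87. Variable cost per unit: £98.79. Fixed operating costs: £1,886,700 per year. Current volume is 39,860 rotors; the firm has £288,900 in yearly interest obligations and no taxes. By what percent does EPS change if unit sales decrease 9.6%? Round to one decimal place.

Contribution at this volume is 39,860 × £97.08 = £3,869,608.80.
Subtracting fixed costs: EBIT = £3,869,608.80 − £1,886,700 = £1,982,908.80.
After interest of £288,900.00, pre-tax earnings = £1,694,008.80.
DCL = total CM / (EBIT − I) = £3,869,608.80 / £1,694,008.80 = 2.2843.
%ΔEPS = DCL × %ΔSales = 2.2843 × -9.6% = -21.9%.

-21.9%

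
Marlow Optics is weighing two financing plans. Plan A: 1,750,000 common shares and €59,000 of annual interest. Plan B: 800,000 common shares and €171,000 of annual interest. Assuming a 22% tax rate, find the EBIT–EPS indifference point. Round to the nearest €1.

At indifference, (EBIT − 59,000)(1 − t)/1,750,000 = (EBIT − 171,000)(1 − t)/800,000.
Cancelling (1 − t) and cross-multiplying: 800,000·(EBIT − 59,000) = 1,750,000·(EBIT − 171,000).
EBIT × (1,750,000 − 800,000) = 171,000 × 1,750,000 − 59,000 × 800,000 = 252,050,000,000, so EBIT = 252,050,000,000 ÷ 950,000 = 265,315.79.

€265,316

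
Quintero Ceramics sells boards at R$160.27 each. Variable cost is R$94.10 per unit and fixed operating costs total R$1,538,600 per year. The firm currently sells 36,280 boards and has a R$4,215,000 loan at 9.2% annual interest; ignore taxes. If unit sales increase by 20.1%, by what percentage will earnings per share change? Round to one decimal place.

At 36,280 units, contribution = 36,280 × R$66.17 = R$2,400,647.60.
Subtracting fixed costs: EBIT = R$2,400,647.60 − R$1,538,600 = R$862,047.60.
After interest of R$387,780.00, pre-tax earnings = R$474,267.60.
Degree of combined leverage = contribution ÷ (EBIT − I) = R$2,400,647.60 ÷ R$474,267.60 = 5.0618.
%ΔEPS = DCL × %ΔSales = 5.0618 × +20.1% = +101.7%.

+101.7%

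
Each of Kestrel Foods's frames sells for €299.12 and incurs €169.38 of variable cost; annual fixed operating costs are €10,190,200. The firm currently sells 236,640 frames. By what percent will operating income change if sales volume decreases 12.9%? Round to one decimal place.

At 236,640 units, contribution = 236,640 × €129.74 = €30,701,673.60.
Operating income = contribution − fixed costs = €30,701,673.60 − €10,190,200 = €20,511,473.60.
DOL = contribution ÷ EBIT = €30,701,673.60 ÷ €20,511,473.60 = 1.4968.
%ΔEBIT = DOL × %ΔSales = 1.4968 × -12.9% = -19.3%.

-19.3%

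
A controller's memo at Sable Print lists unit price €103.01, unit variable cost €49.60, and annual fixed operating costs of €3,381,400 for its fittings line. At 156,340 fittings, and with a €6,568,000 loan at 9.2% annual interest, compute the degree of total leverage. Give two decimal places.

1.91

Total contribution margin = 156,340 × €53.41 = €8,350,119.40.
EBIT = €8,350,119.40 − €3,381,400 = €4,968,719.40. Interest = €604,256.00, so EBIT − I = €4,364,463.40.
DCL = contribution ÷ (EBIT − I) = €8,350,119.40 ÷ €4,364,463.40 = 1.9132.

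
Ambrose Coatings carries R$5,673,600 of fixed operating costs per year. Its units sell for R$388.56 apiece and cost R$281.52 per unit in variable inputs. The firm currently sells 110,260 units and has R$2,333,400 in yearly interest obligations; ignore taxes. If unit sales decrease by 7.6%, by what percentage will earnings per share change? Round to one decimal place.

Contribution at this volume is 110,260 × R$107.04 = R$11,802,230.40.
Subtracting fixed costs: EBIT = R$11,802,230.40 − R$5,673,600 = R$6,128,630.40.
Interest = R$2,333,400.00, so EBIT − I = R$3,795,230.40.
DCL = total CM / (EBIT − I) = R$11,802,230.40 / R$3,795,230.40 = 3.1098.
%ΔEPS = DCL × %ΔSales = 3.1098 × -7.6% = -23.6%.

-23.6%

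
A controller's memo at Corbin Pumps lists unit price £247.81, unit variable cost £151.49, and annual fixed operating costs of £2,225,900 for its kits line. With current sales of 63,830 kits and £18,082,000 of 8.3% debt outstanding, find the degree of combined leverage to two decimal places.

At 63,830 units, contribution = 63,830 × £96.32 = £6,148,105.60.
Operating income = contribution − fixed costs = £6,148,105.60 − £2,225,900 = £3,922,205.60. Interest = £1,500,806.00.
DOL = £6,148,105.60 ÷ £3,922,205.60 = 1.5675; DFL = £3,922,205.60 ÷ £2,421,399.60 = 1.6198.
DCL = DOL × DFL = 1.5675 × 1.6198 = 2.5390.

2.54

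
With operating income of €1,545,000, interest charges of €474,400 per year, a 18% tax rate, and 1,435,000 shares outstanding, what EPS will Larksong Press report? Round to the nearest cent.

Pre-tax income = €1,545,000 − €474,400.00 = €1,070,600.00.
Net income = €1,070,600.00 × (1 − 0.18) = €877,892.00.
EPS = €877,892.00 ÷ 1,435,000 = €0.61.

€0.61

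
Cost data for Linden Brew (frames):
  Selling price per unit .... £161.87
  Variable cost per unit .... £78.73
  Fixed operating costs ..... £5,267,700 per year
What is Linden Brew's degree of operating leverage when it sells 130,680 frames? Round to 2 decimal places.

Total contribution margin = 130,680 × £83.14 = £10,864,735.20.
EBIT = £10,864,735.20 − £5,267,700 = £5,597,035.20.
Degree of operating leverage = £10,864,735.20 / £5,597,035.20 = 1.9412.

1.94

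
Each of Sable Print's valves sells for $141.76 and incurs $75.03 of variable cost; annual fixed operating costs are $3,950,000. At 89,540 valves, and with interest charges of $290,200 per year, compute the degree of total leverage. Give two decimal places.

Contribution at this volume is 89,540 × $66.73 = $5,975,004.20.
EBIT = $5,975,004.20 − $3,950,000 = $2,025,004.20. Interest = $290,200.00, so EBIT − I = $1,734,804.20.
DCL = contribution ÷ (EBIT − I) = $5,975,004.20 ÷ $1,734,804.20 = 3.4442.

3.44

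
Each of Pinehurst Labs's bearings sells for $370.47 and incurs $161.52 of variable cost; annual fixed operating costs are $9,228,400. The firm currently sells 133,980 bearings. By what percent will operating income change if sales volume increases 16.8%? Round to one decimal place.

+25.1%

Contribution at this volume is 133,980 × $208.95 = $27,995,121.00.
Subtracting fixed costs: EBIT = $27,995,121.00 − $9,228,400 = $18,766,721.00.
DOL = contribution ÷ EBIT = $27,995,121.00 ÷ $18,766,721.00 = 1.4917.
Operating income changes by 1.4917 × +16.8% = +25.1%.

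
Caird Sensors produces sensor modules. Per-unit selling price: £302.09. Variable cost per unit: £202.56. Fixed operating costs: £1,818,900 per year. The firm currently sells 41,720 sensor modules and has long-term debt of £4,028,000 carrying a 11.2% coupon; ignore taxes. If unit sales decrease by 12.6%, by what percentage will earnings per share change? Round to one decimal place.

At 41,720 units, contribution = 41,720 × £99.53 = £4,152,391.60.
EBIT = £4,152,391.60 − £1,818,900 = £2,333,491.60.
Interest = £451,136.00, so EBIT − I = £1,882,355.60.
DCL = total CM / (EBIT − I) = £4,152,391.60 / £1,882,355.60 = 2.2060.
EPS therefore changes by 2.2060 × (-12.6%) = -27.8%.

-27.8%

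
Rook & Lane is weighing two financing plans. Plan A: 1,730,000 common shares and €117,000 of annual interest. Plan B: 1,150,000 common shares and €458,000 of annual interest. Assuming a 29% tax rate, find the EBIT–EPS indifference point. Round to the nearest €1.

€1,134,121

At indifference, (EBIT − 117,000)(1 − t)/1,730,000 = (EBIT − 458,000)(1 − t)/1,150,000.
The (1 − t) factor cancels: (EBIT − 117,000) × 1,150,000 = (EBIT − 458,000) × 1,730,000.
Solving, EBIT = (458,000·1,730,000 − 117,000·1,150,000) / (1,730,000 − 1,150,000) = 657,790,000,000 / 580,000 = 1,134,120.69.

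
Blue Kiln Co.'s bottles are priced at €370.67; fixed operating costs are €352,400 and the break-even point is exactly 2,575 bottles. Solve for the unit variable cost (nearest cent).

€233.82

At break-even, FC = Q × (P − VC), so P − VC = €352,400 ÷ 2,575 = €136.8544.
Hence VC = price − CM = €370.67 − €136.8544 = €233.82.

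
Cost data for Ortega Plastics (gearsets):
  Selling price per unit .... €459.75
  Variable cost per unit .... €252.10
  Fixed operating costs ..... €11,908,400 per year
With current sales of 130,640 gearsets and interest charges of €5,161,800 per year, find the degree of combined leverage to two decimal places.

2.70

Total contribution margin = 130,640 × €207.65 = €27,127,396.00.
EBIT = €27,127,396.00 − €11,908,400 = €15,218,996.00. Interest = €5,161,800.00, so EBIT − I = €10,057,196.00.
Degree of total leverage = total CM / (EBIT − interest) = €27,127,396.00 / €10,057,196.00 = 2.6973.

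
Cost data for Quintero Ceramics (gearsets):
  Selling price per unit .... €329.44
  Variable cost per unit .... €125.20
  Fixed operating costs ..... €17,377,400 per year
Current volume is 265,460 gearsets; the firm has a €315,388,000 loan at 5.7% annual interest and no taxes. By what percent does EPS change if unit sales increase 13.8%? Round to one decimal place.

+39.7%

At 265,460 units, contribution = 265,460 × €204.24 = €54,217,550.40.
Subtracting fixed costs: EBIT = €54,217,550.40 − €17,377,400 = €36,840,150.40.
Interest = €17,977,116.00, so EBIT − I = €18,863,034.40.
Degree of combined leverage = contribution ÷ (EBIT − I) = €54,217,550.40 ÷ €18,863,034.40 = 2.8743.
%ΔEPS = DCL × %ΔSales = 2.8743 × +13.8% = +39.7%.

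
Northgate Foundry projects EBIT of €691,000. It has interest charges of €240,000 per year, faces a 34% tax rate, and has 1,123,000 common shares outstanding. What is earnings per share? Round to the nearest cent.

Pre-tax income = €691,000 − €240,000.00 = €451,000.00.
Net income = €451,000.00 × (1 − 0.34) = €297,660.00.
EPS = €297,660.00 ÷ 1,123,000 = €0.27.

€0.27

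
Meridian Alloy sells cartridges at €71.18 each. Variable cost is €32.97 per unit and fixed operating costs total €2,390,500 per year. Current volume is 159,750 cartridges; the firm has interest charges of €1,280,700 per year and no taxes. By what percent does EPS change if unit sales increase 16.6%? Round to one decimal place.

Contribution at this volume is 159,750 × €38.21 = €6,104,047.50.
EBIT = €6,104,047.50 − €2,390,500 = €3,713,547.50.
Interest = €1,280,700.00, so EBIT − I = €2,432,847.50.
DCL = total CM / (EBIT − I) = €6,104,047.50 / €2,432,847.50 = 2.5090.
%ΔEPS = DCL × %ΔSales = 2.5090 × +16.6% = +41.6%.

+41.6%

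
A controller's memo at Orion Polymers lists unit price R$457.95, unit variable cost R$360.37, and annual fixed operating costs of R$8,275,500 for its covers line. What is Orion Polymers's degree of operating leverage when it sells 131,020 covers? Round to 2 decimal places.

2.84

At 131,020 units, contribution = 131,020 × R$97.58 = R$12,784,931.60.
Operating income = contribution − fixed costs = R$12,784,931.60 − R$8,275,500 = R$4,509,431.60.
DOL = contribution ÷ EBIT = R$12,784,931.60 ÷ R$4,509,431.60 = 2.8352.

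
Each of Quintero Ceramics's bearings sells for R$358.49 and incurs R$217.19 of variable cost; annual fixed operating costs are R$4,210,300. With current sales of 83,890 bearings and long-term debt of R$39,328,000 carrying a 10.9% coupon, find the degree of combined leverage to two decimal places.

3.53

Total contribution margin = 83,890 × R$141.30 = R$11,853,657.00.
Operating income = contribution − fixed costs = R$11,853,657.00 − R$4,210,300 = R$7,643,357.00. Interest = R$4,286,752.00, so EBIT − I = R$3,356,605.00.
Degree of total leverage = total CM / (EBIT − interest) = R$11,853,657.00 / R$3,356,605.00 = 3.5314.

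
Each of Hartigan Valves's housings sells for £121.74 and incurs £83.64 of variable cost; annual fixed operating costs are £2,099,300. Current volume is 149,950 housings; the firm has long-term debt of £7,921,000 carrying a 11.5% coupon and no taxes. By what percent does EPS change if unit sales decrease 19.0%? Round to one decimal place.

-40.2%

At 149,950 units, contribution = 149,950 × £38.10 = £5,713,095.00.
Subtracting fixed costs: EBIT = £5,713,095.00 − £2,099,300 = £3,613,795.00.
Interest = £910,915.00, so EBIT − I = £2,702,880.00.
DCL = total CM / (EBIT − I) = £5,713,095.00 / £2,702,880.00 = 2.1137.
%ΔEPS = DCL × %ΔSales = 2.1137 × -19.0% = -40.2%.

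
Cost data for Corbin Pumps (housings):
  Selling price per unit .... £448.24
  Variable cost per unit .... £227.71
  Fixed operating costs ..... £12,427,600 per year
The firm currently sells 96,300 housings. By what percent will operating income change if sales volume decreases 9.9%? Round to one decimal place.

At 96,300 units, contribution = 96,300 × £220.53 = £21,237,039.00.
EBIT = £21,237,039.00 − £12,427,600 = £8,809,439.00.
Degree of operating leverage = £21,237,039.00 / £8,809,439.00 = 2.4107.
So EBIT moves 2.4107 × (-9.9%) = -23.9%.

-23.9%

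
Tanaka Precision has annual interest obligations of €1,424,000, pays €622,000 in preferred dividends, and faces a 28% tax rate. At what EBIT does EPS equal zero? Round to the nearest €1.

€2,287,889

Preferred dividends are paid after tax, so their pre-tax equivalent is €622,000 ÷ (1 − 0.28) = €863,888.89.
EPS = 0 when EBIT covers interest plus the pre-tax preferred burden: €1,424,000 + €863,888.89 = €2,287,888.89.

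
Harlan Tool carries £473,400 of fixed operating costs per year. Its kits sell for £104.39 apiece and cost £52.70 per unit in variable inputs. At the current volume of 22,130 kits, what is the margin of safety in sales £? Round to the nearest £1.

£1,354,101

Each unit contributes £104.39 − £52.70 = £51.69. Break-even units = £473,400 ÷ £51.69 = 9,158.44; break-even revenue = 9,158.44 × £104.39 = £956,050.03.
Current sales = 22,130 × £104.39 = £2,310,150.70.
Margin of safety = £2,310,150.70 − £956,050.03 = £1,354,101.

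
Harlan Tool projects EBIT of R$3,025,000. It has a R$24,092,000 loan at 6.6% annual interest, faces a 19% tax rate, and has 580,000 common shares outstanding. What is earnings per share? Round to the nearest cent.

Interest = R$1,590,072.00, so EBT = R$3,025,000 − R$1,590,072.00 = R$1,434,928.00.
After tax at 19%: net income = R$1,434,928.00 × 0.81 = R$1,162,291.68.
Per share: R$1,162,291.68 / 580,000 shares = R$2.00.

R$2.00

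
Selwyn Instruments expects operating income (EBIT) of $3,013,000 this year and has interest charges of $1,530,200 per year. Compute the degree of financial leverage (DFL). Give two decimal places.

Annual interest charges come to $1,530,200.00.
Degree of financial leverage = EBIT / (EBIT − interest) = $3,013,000 / $1,482,800.00 = 2.0320.

2.03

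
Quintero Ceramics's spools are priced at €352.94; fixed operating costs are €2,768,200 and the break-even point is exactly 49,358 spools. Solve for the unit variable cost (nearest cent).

€296.86

Contribution per unit must be FC / Q = €2,768,200 / 49,358 = €56.0841.
Hence VC = price − CM = €352.94 − €56.0841 = €296.86.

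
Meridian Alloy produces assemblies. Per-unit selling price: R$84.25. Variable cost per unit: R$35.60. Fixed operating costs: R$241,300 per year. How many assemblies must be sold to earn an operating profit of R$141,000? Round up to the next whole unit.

7,859 assemblies

Unit CM = price − variable cost = R$84.25 − R$35.60 = R$48.65.
Need Q such that Q × R$48.65 − R$241,300 = R$141,000, i.e. Q = R$382,300 / R$48.65 = 7,858.17 → 7,859.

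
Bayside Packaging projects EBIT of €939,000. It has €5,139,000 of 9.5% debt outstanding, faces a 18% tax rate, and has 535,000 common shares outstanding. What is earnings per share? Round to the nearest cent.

Pre-tax income = €939,000 − €488,205.00 = €450,795.00.
After tax at 18%: net income = €450,795.00 × 0.82 = €369,651.90.
Per share: €369,651.90 / 535,000 shares = €0.69.

€0.69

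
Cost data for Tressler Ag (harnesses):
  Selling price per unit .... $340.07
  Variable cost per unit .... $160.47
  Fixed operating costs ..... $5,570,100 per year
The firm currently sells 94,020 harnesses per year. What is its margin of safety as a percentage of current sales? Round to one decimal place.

67.0%

Each unit contributes $340.07 − $160.47 = $179.60. Break-even units = $5,570,100 ÷ $179.60 = 31,013.92; break-even revenue = 31,013.92 × $340.07 = $10,546,903.71.
Current sales = 94,020 × $340.07 = $31,973,381.40.
Margin of safety = ($31,973,381.40 − $10,546,903.71) ÷ $31,973,381.40 = 67.0%.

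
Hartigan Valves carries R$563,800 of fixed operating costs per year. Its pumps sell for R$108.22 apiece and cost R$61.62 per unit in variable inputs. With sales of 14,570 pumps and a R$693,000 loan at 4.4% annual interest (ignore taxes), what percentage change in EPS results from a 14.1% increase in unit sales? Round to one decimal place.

+113.1%

At 14,570 units, contribution = 14,570 × R$46.60 = R$678,962.00.
EBIT = R$678,962.00 − R$563,800 = R$115,162.00.
After interest of R$30,492.00, pre-tax earnings = R$84,670.00.
Degree of combined leverage = contribution ÷ (EBIT − I) = R$678,962.00 ÷ R$84,670.00 = 8.0189.
EPS therefore changes by 8.0189 × (+14.1%) = +113.1%.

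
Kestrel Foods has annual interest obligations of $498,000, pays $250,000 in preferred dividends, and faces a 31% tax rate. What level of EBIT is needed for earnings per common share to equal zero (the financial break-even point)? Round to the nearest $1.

$860,319

Preferred dividends are paid after tax, so their pre-tax equivalent is $250,000 ÷ (1 − 0.31) = $362,318.84.
Financial break-even EBIT = interest + D_p ÷ (1 − t) = $498,000 + $362,318.84 = $860,318.84.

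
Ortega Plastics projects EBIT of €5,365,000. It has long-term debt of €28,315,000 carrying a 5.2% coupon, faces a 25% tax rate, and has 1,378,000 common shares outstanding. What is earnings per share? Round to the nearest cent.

€2.12

Interest = €1,472,380.00, so EBT = €5,365,000 − €1,472,380.00 = €3,892,620.00.
After tax at 25%: net income = €3,892,620.00 × 0.75 = €2,919,465.00.
Per share: €2,919,465.00 / 1,378,000 shares = €2.12.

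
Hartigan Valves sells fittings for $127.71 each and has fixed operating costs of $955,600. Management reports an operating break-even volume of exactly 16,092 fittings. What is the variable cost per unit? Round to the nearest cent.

At break-even, FC = Q × (P − VC), so P − VC = $955,600 ÷ 16,092 = $59.3835.
Hence VC = price − CM = $127.71 − $59.3835 = $68.33.

$68.33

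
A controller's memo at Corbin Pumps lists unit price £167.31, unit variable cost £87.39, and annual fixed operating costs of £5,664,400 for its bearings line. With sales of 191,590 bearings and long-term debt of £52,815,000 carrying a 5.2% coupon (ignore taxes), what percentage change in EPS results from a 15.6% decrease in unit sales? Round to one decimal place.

-34.6%

At 191,590 units, contribution = 191,590 × £79.92 = £15,311,872.80.
EBIT = £15,311,872.80 − £5,664,400 = £9,647,472.80.
Interest = £2,746,380.00, so EBIT − I = £6,901,092.80.
DCL = total CM / (EBIT − I) = £15,311,872.80 / £6,901,092.80 = 2.2188.
EPS therefore changes by 2.2188 × (-15.6%) = -34.6%.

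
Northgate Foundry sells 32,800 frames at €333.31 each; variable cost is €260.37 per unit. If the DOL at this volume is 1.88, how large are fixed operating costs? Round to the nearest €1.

Contribution at this volume is 32,800 × €72.94 = €2,392,432.00.
Since DOL = CM ÷ EBIT, EBIT = €2,392,432.00 ÷ 1.88 = €1,272,570.21.
And FC = contribution − EBIT = €2,392,432.00 − €1,272,570.21 = €1,119,862.

€1,119,862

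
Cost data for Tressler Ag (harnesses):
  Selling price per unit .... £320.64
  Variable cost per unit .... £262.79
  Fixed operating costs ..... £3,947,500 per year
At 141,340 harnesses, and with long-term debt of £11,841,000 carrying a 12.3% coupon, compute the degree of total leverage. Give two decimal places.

2.95

Total contribution margin = 141,340 × £57.85 = £8,176,519.00.
Subtracting fixed costs: EBIT = £8,176,519.00 − £3,947,500 = £4,229,019.00. Interest = £1,456,443.00.
DOL = £8,176,519.00 ÷ £4,229,019.00 = 1.9334; DFL = £4,229,019.00 ÷ £2,772,576.00 = 1.5253.
DCL = DOL × DFL = 1.9334 × 1.5253 = 2.9490.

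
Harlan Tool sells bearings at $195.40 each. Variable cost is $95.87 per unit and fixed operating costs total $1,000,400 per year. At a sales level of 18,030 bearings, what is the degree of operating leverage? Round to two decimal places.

Contribution at this volume is 18,030 × $99.53 = $1,794,525.90.
Subtracting fixed costs: EBIT = $1,794,525.90 − $1,000,400 = $794,125.90.
Degree of operating leverage = $1,794,525.90 / $794,125.90 = 2.2597.

2.26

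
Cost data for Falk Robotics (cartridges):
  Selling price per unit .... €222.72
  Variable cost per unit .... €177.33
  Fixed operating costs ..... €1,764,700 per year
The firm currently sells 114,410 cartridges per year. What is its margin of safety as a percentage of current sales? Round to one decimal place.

Each unit contributes €222.72 − €177.33 = €45.39. Break-even units = €1,764,700 ÷ €45.39 = 38,878.61; break-even revenue = 38,878.61 × €222.72 = €8,659,043.49.
Current sales = 114,410 × €222.72 = €25,481,395.20.
Margin of safety = (€25,481,395.20 − €8,659,043.49) ÷ €25,481,395.20 = 66.0%.

66.0%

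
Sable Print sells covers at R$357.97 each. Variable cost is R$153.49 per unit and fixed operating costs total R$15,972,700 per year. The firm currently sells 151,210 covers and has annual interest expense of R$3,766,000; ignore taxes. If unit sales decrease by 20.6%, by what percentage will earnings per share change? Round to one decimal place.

At 151,210 units, contribution = 151,210 × R$204.48 = R$30,919,420.80.
Operating income = contribution − fixed costs = R$30,919,420.80 − R$15,972,700 = R$14,946,720.80.
After interest of R$3,766,000.00, pre-tax earnings = R$11,180,720.80.
Degree of combined leverage = contribution ÷ (EBIT − I) = R$30,919,420.80 ÷ R$11,180,720.80 = 2.7654.
EPS therefore changes by 2.7654 × (-20.6%) = -57.0%.

-57.0%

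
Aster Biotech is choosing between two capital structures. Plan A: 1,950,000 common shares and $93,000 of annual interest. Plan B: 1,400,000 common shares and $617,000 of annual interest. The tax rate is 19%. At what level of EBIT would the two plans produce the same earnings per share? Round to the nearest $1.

At indifference, (EBIT − 93,000)(1 − t)/1,950,000 = (EBIT − 617,000)(1 − t)/1,400,000.
The (1 − t) factor cancels: (EBIT − 93,000) × 1,400,000 = (EBIT − 617,000) × 1,950,000.
EBIT × (1,950,000 − 1,400,000) = 617,000 × 1,950,000 − 93,000 × 1,400,000 = 1,072,950,000,000, so EBIT = 1,072,950,000,000 ÷ 550,000 = 1,950,818.18.

$1,950,818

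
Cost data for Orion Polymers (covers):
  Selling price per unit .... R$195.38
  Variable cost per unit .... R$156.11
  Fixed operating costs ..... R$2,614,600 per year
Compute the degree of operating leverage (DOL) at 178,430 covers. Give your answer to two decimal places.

1.60

Contribution at this volume is 178,430 × R$39.27 = R$7,006,946.10.
Operating income = contribution − fixed costs = R$7,006,946.10 − R$2,614,600 = R$4,392,346.10.
DOL = contribution ÷ EBIT = R$7,006,946.10 ÷ R$4,392,346.10 = 1.5953.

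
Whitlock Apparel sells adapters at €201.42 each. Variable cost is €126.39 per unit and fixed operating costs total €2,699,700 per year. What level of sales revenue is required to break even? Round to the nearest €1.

Contribution margin per unit = €201.42 − €126.39 = €75.03, a CM ratio of €75.03 ÷ €201.42 = 0.3725.
Break-even sales = FC ÷ CM ratio = €2,699,700 × €201.42 / €75.03 = €7,247,415.

€7,247,415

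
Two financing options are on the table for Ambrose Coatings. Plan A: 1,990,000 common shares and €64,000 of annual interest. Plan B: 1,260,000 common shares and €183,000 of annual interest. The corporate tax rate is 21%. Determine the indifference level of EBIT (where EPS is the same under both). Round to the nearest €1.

At indifference, (EBIT − 64,000)(1 − t)/1,990,000 = (EBIT − 183,000)(1 − t)/1,260,000.
The (1 − t) factor cancels: (EBIT − 64,000) × 1,260,000 = (EBIT − 183,000) × 1,990,000.
EBIT × (1,990,000 − 1,260,000) = 183,000 × 1,990,000 − 64,000 × 1,260,000 = 283,530,000,000, so EBIT = 283,530,000,000 ÷ 730,000 = 388,397.26.

€388,397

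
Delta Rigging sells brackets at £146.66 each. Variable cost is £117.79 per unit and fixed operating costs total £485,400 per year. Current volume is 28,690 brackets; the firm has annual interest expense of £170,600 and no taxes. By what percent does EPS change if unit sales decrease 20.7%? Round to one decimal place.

-99.5%

Contribution at this volume is 28,690 × £28.87 = £828,280.30.
Operating income = contribution − fixed costs = £828,280.30 − £485,400 = £342,880.30.
Interest = £170,600.00, so EBIT − I = £172,280.30.
Degree of combined leverage = contribution ÷ (EBIT − I) = £828,280.30 ÷ £172,280.30 = 4.8077.
EPS therefore changes by 4.8077 × (-20.7%) = -99.5%.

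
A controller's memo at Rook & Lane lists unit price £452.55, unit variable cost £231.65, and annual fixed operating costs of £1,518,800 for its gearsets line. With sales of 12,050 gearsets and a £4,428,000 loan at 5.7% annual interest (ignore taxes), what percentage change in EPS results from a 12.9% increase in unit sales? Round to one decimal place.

At 12,050 units, contribution = 12,050 × £220.90 = £2,661,845.00.
EBIT = £2,661,845.00 − £1,518,800 = £1,143,045.00.
Interest = £252,396.00, so EBIT − I = £890,649.00.
Degree of combined leverage = contribution ÷ (EBIT − I) = £2,661,845.00 ÷ £890,649.00 = 2.9887.
EPS therefore changes by 2.9887 × (+12.9%) = +38.6%.

+38.6%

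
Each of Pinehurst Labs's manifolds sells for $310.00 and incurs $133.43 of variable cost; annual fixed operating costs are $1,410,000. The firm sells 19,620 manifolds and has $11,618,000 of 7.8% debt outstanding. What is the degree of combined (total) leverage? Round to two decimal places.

3.02

At 19,620 units, contribution = 19,620 × $176.57 = $3,464,303.40.
EBIT = $3,464,303.40 − $1,410,000 = $2,054,303.40. Interest = $906,204.00.
DOL = $3,464,303.40 ÷ $2,054,303.40 = 1.6864; DFL = $2,054,303.40 ÷ $1,148,099.40 = 1.7893.
DCL = DOL × DFL = 1.6864 × 1.7893 = 3.0175.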